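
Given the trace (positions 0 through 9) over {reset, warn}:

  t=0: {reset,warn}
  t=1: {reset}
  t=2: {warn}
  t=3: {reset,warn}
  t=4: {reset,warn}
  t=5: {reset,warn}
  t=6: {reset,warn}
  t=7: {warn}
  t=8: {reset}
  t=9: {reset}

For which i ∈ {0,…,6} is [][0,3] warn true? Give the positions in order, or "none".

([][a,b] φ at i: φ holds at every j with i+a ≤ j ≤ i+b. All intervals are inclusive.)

2, 3, 4

Evaluate at each i in [0,6]:
  i=0: ✗ (fails at j=1)
  i=1: ✗ (fails at j=1)
  i=2: ✓ (all of [2,5])
  i=3: ✓ (all of [3,6])
  i=4: ✓ (all of [4,7])
  i=5: ✗ (fails at j=8)
  i=6: ✗ (fails at j=8)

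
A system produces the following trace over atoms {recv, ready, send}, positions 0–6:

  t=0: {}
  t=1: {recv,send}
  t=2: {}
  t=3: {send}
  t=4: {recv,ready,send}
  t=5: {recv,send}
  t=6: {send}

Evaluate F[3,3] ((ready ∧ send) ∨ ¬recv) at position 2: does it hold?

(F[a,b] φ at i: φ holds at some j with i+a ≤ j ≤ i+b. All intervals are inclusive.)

No

Check ((ready ∧ send) ∨ ¬recv) at each j in [5,5]:
  j=5: false
No position in the window satisfies it → formula fails.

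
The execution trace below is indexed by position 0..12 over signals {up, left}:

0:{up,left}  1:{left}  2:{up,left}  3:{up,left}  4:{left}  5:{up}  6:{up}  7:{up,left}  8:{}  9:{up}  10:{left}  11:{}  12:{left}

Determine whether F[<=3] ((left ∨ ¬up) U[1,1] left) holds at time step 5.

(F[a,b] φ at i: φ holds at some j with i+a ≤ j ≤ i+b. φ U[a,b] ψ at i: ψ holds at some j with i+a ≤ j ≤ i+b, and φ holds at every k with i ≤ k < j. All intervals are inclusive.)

Check ((left ∨ ¬up) U[1,1] left) at each j in [5,8]:
  j=5: fails
  j=6: fails
  j=7: fails
  j=8: fails
No position in the window satisfies it → formula fails.

Does not hold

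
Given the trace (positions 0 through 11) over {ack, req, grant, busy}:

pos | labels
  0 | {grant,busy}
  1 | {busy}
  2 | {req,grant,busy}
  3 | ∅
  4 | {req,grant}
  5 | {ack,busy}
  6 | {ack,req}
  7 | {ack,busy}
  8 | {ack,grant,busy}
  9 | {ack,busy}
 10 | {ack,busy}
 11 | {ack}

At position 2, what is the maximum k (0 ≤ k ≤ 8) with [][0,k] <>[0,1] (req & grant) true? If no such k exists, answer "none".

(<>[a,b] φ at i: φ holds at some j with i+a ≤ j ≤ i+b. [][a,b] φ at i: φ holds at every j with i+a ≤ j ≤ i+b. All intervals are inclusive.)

2

<>[0,1] (req & grant) must hold from j=2 onward; find where it first fails.
  j=2: holds
  j=3: holds
  j=4: holds
  j=5: fails
Holds on [2,4], so largest k = 2.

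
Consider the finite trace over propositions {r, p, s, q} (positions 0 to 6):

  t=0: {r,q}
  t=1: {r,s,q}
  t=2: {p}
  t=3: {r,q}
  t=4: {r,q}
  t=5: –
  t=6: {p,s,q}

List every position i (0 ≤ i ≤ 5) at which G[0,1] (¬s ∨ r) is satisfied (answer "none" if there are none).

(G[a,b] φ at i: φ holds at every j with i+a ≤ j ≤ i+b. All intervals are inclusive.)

Evaluate at each i in [0,5]:
  i=0: ✓ (all of [0,1])
  i=1: ✓ (all of [1,2])
  i=2: ✓ (all of [2,3])
  i=3: ✓ (all of [3,4])
  i=4: ✓ (all of [4,5])
  i=5: ✗ (fails at j=6)

0, 1, 2, 3, 4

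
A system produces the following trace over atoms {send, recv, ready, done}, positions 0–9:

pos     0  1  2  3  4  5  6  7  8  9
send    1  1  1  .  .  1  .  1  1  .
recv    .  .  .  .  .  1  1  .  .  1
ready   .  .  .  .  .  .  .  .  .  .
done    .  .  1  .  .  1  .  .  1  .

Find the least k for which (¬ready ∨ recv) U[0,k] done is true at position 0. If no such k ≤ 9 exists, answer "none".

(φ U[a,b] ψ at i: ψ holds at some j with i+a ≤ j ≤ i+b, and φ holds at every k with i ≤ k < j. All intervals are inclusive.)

2

Need earliest j ≥ 0 with done, and (¬ready ∨ recv) at every k in [0,j-1].
  j=0: rhs fails.
  j=1: rhs fails.
  j=2: rhs holds; lhs holds on [0,1]. k = 2.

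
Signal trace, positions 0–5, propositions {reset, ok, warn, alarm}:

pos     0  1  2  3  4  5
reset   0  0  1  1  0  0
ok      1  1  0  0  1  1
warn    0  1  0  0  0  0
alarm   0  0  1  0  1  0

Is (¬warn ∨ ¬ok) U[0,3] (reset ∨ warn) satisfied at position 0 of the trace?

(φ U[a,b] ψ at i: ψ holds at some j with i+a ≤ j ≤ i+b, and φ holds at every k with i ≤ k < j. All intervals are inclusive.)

True

Need some j in [0,3] with (reset ∨ warn), and (¬warn ∨ ¬ok) at every k in [0,j-1].
  j=0: (reset ∨ warn) false.
  j=1: (reset ∨ warn) holds; (¬warn ∨ ¬ok) holds at every k in [0,0] → satisfied.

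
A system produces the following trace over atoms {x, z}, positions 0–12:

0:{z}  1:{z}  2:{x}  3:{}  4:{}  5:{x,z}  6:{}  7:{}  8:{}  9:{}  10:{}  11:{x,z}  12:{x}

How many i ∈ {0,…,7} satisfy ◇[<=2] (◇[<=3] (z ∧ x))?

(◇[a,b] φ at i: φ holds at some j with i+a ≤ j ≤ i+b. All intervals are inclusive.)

Evaluate at each i in [0,7]:
  i=0: ✓ (witness j=2)
  i=1: ✓ (witness j=2)
  i=2: ✓ (witness j=2)
  i=3: ✓ (witness j=3)
  i=4: ✓ (witness j=4)
  i=5: ✓ (witness j=5)
  i=6: ✓ (witness j=8)
  i=7: ✓ (witness j=8)
Positions where it holds: {0, 1, 2, 3, 4, 5, 6, 7} → 8.

8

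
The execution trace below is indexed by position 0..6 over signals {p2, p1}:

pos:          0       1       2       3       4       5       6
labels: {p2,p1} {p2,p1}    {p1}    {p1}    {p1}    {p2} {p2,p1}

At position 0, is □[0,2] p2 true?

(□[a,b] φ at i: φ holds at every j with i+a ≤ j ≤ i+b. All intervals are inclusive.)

False

Check p2 at every j in [0,2]:
  j=0: true
  j=1: true
  j=2: false
Fails at j=2 → formula fails.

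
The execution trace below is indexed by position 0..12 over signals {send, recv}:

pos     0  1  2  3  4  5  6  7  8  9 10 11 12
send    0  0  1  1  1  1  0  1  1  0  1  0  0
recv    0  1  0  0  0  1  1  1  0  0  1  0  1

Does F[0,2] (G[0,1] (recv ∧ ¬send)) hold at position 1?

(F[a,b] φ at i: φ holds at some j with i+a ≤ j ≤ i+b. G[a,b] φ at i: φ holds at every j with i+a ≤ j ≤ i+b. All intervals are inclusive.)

False

Check G[0,1] (recv ∧ ¬send) at each j in [1,3]:
  j=1: fails at 2
  j=2: fails at 2
  j=3: fails at 3
No position in the window satisfies it → formula fails.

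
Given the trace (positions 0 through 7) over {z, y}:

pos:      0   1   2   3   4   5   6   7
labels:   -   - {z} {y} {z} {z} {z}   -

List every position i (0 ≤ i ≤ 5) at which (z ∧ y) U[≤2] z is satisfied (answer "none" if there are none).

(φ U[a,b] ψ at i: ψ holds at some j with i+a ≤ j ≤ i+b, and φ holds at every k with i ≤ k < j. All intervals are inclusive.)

Evaluate at each i in [0,5]:
  i=0: ✗ (lhs fails at k=0 before rhs at j=2)
  i=1: ✗ (lhs fails at k=1 before rhs at j=2)
  i=2: ✓ (rhs at j=2)
  i=3: ✗ (lhs fails at k=3 before rhs at j=4)
  i=4: ✓ (rhs at j=4)
  i=5: ✓ (rhs at j=5)

2, 4, 5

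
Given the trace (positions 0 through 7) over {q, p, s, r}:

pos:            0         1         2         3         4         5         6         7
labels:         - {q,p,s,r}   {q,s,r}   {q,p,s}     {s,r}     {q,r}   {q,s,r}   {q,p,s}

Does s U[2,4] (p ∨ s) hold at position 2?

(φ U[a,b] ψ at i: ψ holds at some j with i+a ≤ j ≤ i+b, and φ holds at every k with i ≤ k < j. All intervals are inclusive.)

Yes

Need some j in [4,6] with (p ∨ s), and s at every k in [2,j-1].
  j=4: (p ∨ s) holds; s holds at every k in [2,3] → satisfied.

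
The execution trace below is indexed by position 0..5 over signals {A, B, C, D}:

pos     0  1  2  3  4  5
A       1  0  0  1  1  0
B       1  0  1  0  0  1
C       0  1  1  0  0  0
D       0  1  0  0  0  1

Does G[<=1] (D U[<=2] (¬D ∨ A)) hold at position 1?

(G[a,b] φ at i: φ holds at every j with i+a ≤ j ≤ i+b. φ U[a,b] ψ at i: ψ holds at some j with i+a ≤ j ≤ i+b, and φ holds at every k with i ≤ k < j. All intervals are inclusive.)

Check (D U[<=2] (¬D ∨ A)) at every j in [1,2]:
  j=1: holds
  j=2: holds
All positions satisfy it → formula holds.

Yes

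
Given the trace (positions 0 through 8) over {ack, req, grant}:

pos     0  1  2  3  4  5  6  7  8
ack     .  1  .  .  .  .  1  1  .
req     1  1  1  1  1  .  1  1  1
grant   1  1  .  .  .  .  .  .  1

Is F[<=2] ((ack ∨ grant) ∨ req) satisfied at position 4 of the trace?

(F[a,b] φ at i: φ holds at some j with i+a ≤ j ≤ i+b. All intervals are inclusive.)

Yes

Check ((ack ∨ grant) ∨ req) at each j in [4,6]:
  j=4: true
  j=5: false
  j=6: true
Found at j=4 → formula holds.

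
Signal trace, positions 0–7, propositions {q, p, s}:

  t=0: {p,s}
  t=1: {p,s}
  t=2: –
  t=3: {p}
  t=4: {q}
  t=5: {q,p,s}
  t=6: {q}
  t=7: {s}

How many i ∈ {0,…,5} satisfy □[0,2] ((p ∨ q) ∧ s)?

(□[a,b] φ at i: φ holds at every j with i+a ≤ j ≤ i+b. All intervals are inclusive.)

Evaluate at each i in [0,5]:
  i=0: ✗ (fails at j=2)
  i=1: ✗ (fails at j=2)
  i=2: ✗ (fails at j=2)
  i=3: ✗ (fails at j=3)
  i=4: ✗ (fails at j=4)
  i=5: ✗ (fails at j=6)
Positions where it holds: {} → 0.

0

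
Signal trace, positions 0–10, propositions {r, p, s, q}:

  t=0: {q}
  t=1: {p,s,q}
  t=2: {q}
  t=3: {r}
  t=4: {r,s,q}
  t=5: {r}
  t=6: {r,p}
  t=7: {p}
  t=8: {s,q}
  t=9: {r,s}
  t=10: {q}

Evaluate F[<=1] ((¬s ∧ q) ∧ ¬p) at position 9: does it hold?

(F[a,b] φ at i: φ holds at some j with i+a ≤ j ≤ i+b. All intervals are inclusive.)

True

Check ((¬s ∧ q) ∧ ¬p) at each j in [9,10]:
  j=9: false
  j=10: true
Found at j=10 → formula holds.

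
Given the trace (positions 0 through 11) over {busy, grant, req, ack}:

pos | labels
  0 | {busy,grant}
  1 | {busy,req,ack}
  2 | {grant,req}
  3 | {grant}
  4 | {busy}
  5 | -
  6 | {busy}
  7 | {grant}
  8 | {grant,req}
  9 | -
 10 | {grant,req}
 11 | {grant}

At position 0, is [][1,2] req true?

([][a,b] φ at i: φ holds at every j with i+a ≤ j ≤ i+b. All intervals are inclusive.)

Check req at every j in [1,2]:
  j=1: true
  j=2: true
All positions satisfy it → formula holds.

Holds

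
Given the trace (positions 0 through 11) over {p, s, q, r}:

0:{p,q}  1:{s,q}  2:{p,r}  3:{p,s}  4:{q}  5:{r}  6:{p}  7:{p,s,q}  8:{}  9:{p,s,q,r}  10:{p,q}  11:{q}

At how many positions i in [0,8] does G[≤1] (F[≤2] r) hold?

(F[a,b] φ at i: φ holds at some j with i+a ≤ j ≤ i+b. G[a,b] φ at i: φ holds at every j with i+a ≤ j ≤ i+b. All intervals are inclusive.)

7

Evaluate at each i in [0,8]:
  i=0: ✓ (all of [0,1])
  i=1: ✓ (all of [1,2])
  i=2: ✓ (all of [2,3])
  i=3: ✓ (all of [3,4])
  i=4: ✓ (all of [4,5])
  i=5: ✗ (fails at j=6)
  i=6: ✗ (fails at j=6)
  i=7: ✓ (all of [7,8])
  i=8: ✓ (all of [8,9])
Positions where it holds: {0, 1, 2, 3, 4, 7, 8} → 7.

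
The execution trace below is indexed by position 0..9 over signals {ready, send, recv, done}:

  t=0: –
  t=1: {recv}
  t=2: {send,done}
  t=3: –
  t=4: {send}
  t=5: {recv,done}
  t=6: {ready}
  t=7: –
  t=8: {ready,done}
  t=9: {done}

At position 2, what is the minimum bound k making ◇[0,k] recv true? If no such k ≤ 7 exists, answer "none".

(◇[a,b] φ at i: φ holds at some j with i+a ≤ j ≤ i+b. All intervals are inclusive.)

3

Scan j = 2,3,… for recv:
  j=2: fails
  j=3: fails
  j=4: fails
  j=5: holds
First hit at j=5, so smallest k = 5-2 = 3.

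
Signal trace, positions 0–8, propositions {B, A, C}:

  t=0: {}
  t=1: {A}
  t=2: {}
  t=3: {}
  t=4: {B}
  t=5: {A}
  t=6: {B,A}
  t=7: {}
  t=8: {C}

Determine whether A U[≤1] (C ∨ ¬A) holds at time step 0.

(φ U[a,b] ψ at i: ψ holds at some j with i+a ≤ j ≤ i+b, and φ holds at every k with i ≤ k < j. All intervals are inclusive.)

Yes

Need some j in [0,1] with (C ∨ ¬A), and A at every k in [0,j-1].
  j=0: (C ∨ ¬A) holds; no prefix to check → satisfied.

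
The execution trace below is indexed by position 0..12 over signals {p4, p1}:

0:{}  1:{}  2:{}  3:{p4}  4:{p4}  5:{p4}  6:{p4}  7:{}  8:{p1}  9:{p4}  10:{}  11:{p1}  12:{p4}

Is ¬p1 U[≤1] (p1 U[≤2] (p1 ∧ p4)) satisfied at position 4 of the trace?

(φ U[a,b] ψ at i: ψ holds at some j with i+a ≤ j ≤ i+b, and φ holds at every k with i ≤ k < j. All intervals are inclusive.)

Need some j in [4,5] with (p1 U[≤2] (p1 ∧ p4)), and ¬p1 at every k in [4,j-1].
  j=4: (p1 U[≤2] (p1 ∧ p4)) — fails.
  j=5: (p1 U[≤2] (p1 ∧ p4)) — fails.
No j in the window works → until fails.

Does not hold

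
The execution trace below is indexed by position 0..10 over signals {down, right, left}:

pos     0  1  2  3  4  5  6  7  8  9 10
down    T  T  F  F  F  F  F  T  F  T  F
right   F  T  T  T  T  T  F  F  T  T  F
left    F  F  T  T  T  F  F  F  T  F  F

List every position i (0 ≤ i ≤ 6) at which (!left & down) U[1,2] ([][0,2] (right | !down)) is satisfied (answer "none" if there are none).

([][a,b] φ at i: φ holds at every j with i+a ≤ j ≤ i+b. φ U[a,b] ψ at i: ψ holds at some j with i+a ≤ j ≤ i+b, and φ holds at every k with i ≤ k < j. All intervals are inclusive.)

0, 1

Evaluate at each i in [0,6]:
  i=0: ✓ (rhs at j=1; lhs holds on [0,0])
  i=1: ✓ (rhs at j=2; lhs holds on [1,1])
  i=2: ✗ (lhs fails at k=2 before rhs at j=3)
  i=3: ✗ (lhs fails at k=3 before rhs at j=4)
  i=4: ✗ (no rhs in [5,6])
  i=5: ✗ (no rhs in [6,7])
  i=6: ✗ (lhs fails at k=6 before rhs at j=8)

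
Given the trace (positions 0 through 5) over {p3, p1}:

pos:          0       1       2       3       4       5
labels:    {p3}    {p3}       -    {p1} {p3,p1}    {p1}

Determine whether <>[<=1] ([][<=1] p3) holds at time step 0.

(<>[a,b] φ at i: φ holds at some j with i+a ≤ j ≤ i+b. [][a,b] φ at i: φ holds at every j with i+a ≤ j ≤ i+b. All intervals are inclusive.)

Check [][<=1] p3 at each j in [0,1]:
  j=0: holds on [0,1]
  j=1: fails at 2
Found at j=0 → formula holds.

True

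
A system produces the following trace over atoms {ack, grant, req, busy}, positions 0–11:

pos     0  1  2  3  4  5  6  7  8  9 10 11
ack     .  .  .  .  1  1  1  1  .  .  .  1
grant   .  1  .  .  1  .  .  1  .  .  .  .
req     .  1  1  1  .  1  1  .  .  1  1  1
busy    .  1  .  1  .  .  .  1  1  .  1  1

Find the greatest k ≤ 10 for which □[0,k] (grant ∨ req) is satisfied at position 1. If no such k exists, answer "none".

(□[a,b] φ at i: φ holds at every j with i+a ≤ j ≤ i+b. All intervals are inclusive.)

6

(grant ∨ req) must hold from j=1 onward; find where it first fails.
  j=1: holds
  j=2: holds
  j=3: holds
  j=4: holds
  j=5: holds
  j=6: holds
  j=7: holds
  j=8: fails
Holds on [1,7], so largest k = 6.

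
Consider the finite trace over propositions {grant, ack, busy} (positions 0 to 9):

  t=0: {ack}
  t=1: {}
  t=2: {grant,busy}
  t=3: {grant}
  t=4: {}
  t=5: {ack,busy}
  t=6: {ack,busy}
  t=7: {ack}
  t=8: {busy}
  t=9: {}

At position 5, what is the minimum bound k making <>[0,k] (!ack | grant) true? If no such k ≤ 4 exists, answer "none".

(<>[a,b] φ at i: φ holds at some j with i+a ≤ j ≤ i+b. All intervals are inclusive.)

3

Scan j = 5,6,… for (!ack | grant):
  j=5: fails
  j=6: fails
  j=7: fails
  j=8: holds
First hit at j=8, so smallest k = 8-5 = 3.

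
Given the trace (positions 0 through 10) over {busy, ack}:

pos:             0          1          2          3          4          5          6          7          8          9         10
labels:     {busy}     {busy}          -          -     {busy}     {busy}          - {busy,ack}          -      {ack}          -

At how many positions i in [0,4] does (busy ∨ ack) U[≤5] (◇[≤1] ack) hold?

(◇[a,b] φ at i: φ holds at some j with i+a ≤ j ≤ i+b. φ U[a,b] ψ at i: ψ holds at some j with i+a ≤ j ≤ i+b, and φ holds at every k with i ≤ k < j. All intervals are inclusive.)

Evaluate at each i in [0,4]:
  i=0: ✗ (no rhs in [0,5])
  i=1: ✗ (lhs fails at k=2 before rhs at j=6)
  i=2: ✗ (lhs fails at k=2 before rhs at j=6)
  i=3: ✗ (lhs fails at k=3 before rhs at j=6)
  i=4: ✓ (rhs at j=6; lhs holds on [4,5])
Positions where it holds: {4} → 1.

1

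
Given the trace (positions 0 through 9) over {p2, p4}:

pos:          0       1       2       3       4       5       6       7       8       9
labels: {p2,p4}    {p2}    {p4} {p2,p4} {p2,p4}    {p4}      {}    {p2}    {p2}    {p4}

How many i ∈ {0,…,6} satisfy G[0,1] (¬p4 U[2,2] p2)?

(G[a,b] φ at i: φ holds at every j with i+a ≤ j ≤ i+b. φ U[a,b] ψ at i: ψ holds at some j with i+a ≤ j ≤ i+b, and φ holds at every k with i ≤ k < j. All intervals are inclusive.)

Evaluate at each i in [0,6]:
  i=0: ✗ (fails at j=0)
  i=1: ✗ (fails at j=1)
  i=2: ✗ (fails at j=2)
  i=3: ✗ (fails at j=3)
  i=4: ✗ (fails at j=4)
  i=5: ✗ (fails at j=5)
  i=6: ✗ (fails at j=7)
Positions where it holds: {} → 0.

0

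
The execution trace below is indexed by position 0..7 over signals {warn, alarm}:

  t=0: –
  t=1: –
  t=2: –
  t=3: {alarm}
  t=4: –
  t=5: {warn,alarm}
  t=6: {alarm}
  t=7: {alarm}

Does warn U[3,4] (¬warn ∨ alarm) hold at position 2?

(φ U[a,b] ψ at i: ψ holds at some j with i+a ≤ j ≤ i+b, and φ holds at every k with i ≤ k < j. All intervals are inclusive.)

False

Need some j in [5,6] with (¬warn ∨ alarm), and warn at every k in [2,j-1].
  j=5: (¬warn ∨ alarm) holds, but warn fails at k=2 → not this j.
  j=6: (¬warn ∨ alarm) holds, but warn fails at k=2 → not this j.
No j in the window works → until fails.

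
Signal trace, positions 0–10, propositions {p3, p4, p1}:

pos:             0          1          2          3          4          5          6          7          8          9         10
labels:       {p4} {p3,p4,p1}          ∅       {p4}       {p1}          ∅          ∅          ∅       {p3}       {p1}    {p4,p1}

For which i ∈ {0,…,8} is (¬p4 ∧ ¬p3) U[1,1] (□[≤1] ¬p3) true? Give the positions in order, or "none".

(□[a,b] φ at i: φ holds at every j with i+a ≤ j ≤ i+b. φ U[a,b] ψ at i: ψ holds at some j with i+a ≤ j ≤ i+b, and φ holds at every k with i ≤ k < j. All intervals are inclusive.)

Evaluate at each i in [0,8]:
  i=0: ✗ (no rhs in [1,1])
  i=1: ✗ (lhs fails at k=1 before rhs at j=2)
  i=2: ✓ (rhs at j=3; lhs holds on [2,2])
  i=3: ✗ (lhs fails at k=3 before rhs at j=4)
  i=4: ✓ (rhs at j=5; lhs holds on [4,4])
  i=5: ✓ (rhs at j=6; lhs holds on [5,5])
  i=6: ✗ (no rhs in [7,7])
  i=7: ✗ (no rhs in [8,8])
  i=8: ✗ (lhs fails at k=8 before rhs at j=9)

2, 4, 5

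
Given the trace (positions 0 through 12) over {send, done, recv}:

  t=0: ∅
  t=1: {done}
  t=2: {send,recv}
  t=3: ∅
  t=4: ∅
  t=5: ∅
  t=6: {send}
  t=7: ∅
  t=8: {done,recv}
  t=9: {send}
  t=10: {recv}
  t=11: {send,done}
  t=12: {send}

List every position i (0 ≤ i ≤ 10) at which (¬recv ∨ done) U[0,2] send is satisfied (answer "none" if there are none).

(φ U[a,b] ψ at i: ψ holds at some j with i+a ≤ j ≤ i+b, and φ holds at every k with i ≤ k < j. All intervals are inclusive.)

0, 1, 2, 4, 5, 6, 7, 8, 9

Evaluate at each i in [0,10]:
  i=0: ✓ (rhs at j=2; lhs holds on [0,1])
  i=1: ✓ (rhs at j=2; lhs holds on [1,1])
  i=2: ✓ (rhs at j=2)
  i=3: ✗ (no rhs in [3,5])
  i=4: ✓ (rhs at j=6; lhs holds on [4,5])
  i=5: ✓ (rhs at j=6; lhs holds on [5,5])
  i=6: ✓ (rhs at j=6)
  i=7: ✓ (rhs at j=9; lhs holds on [7,8])
  i=8: ✓ (rhs at j=9; lhs holds on [8,8])
  i=9: ✓ (rhs at j=9)
  i=10: ✗ (lhs fails at k=10 before rhs at j=11)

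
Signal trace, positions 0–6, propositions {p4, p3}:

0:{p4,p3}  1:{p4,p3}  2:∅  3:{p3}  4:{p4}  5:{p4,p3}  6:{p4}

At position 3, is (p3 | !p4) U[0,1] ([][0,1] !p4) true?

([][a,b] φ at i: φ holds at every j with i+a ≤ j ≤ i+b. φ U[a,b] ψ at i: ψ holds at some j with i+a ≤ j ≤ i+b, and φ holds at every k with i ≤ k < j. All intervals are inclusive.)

Does not hold

Need some j in [3,4] with [][0,1] !p4, and (p3 | !p4) at every k in [3,j-1].
  j=3: [][0,1] !p4 — fails at 4.
  j=4: [][0,1] !p4 — fails at 4.
No j in the window works → until fails.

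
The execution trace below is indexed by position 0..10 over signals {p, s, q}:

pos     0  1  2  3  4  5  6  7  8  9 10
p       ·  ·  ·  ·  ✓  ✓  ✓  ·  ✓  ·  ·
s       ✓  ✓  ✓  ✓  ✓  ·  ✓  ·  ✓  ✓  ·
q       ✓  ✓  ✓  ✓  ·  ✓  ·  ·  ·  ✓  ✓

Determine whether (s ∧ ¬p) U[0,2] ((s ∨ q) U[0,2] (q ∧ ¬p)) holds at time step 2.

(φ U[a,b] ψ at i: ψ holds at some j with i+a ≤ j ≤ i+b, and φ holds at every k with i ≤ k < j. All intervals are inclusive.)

Need some j in [2,4] with ((s ∨ q) U[0,2] (q ∧ ¬p)), and (s ∧ ¬p) at every k in [2,j-1].
  j=2: ((s ∨ q) U[0,2] (q ∧ ¬p)) holds; no prefix to check → satisfied.

Holds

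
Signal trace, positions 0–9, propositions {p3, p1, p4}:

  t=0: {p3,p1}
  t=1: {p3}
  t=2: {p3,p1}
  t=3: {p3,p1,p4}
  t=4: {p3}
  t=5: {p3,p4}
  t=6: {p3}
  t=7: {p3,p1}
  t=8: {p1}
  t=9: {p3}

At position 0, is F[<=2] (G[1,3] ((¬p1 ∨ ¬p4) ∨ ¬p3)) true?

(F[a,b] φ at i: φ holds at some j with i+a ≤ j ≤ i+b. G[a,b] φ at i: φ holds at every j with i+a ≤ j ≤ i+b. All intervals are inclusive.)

Check G[1,3] ((¬p1 ∨ ¬p4) ∨ ¬p3) at each j in [0,2]:
  j=0: fails at 3
  j=1: fails at 3
  j=2: fails at 3
No position in the window satisfies it → formula fails.

No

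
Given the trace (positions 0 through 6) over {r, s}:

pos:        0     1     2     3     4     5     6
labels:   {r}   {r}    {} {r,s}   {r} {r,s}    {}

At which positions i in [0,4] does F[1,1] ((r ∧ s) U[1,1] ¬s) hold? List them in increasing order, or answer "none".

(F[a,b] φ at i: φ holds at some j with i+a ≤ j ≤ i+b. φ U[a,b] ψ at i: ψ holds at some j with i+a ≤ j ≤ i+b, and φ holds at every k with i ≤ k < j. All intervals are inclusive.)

2, 4

Evaluate at each i in [0,4]:
  i=0: ✗ (none in [1,1])
  i=1: ✗ (none in [2,2])
  i=2: ✓ (witness j=3)
  i=3: ✗ (none in [4,4])
  i=4: ✓ (witness j=5)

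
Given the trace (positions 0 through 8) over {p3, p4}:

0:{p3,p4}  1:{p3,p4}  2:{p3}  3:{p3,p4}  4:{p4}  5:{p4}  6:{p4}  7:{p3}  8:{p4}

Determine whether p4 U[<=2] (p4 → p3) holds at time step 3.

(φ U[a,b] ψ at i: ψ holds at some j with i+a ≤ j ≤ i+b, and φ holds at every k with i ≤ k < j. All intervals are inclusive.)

Holds

Need some j in [3,5] with (p4 → p3), and p4 at every k in [3,j-1].
  j=3: (p4 → p3) holds; no prefix to check → satisfied.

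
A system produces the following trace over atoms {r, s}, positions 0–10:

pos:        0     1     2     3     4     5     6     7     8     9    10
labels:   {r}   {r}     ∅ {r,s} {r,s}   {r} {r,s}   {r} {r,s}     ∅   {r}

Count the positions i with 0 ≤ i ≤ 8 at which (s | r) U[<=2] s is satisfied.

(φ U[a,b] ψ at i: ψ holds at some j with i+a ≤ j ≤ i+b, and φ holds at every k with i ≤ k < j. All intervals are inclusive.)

Evaluate at each i in [0,8]:
  i=0: ✗ (no rhs in [0,2])
  i=1: ✗ (lhs fails at k=2 before rhs at j=3)
  i=2: ✗ (lhs fails at k=2 before rhs at j=3)
  i=3: ✓ (rhs at j=3)
  i=4: ✓ (rhs at j=4)
  i=5: ✓ (rhs at j=6; lhs holds on [5,5])
  i=6: ✓ (rhs at j=6)
  i=7: ✓ (rhs at j=8; lhs holds on [7,7])
  i=8: ✓ (rhs at j=8)
Positions where it holds: {3, 4, 5, 6, 7, 8} → 6.

6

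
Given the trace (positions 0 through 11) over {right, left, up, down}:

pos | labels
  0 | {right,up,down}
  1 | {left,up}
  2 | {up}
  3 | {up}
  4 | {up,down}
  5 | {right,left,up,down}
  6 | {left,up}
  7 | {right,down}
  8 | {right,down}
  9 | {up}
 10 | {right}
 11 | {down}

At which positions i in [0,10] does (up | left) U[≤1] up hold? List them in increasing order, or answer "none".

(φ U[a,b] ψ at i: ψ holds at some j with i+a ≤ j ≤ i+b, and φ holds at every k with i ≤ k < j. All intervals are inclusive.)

0, 1, 2, 3, 4, 5, 6, 9

Evaluate at each i in [0,10]:
  i=0: ✓ (rhs at j=0)
  i=1: ✓ (rhs at j=1)
  i=2: ✓ (rhs at j=2)
  i=3: ✓ (rhs at j=3)
  i=4: ✓ (rhs at j=4)
  i=5: ✓ (rhs at j=5)
  i=6: ✓ (rhs at j=6)
  i=7: ✗ (no rhs in [7,8])
  i=8: ✗ (lhs fails at k=8 before rhs at j=9)
  i=9: ✓ (rhs at j=9)
  i=10: ✗ (no rhs in [10,11])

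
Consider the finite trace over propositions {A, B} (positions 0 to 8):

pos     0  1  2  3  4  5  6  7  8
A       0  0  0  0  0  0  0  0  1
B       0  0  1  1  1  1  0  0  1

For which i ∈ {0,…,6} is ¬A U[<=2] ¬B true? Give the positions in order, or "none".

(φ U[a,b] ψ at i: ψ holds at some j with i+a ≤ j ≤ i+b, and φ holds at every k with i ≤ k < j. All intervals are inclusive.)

0, 1, 4, 5, 6

Evaluate at each i in [0,6]:
  i=0: ✓ (rhs at j=0)
  i=1: ✓ (rhs at j=1)
  i=2: ✗ (no rhs in [2,4])
  i=3: ✗ (no rhs in [3,5])
  i=4: ✓ (rhs at j=6; lhs holds on [4,5])
  i=5: ✓ (rhs at j=6; lhs holds on [5,5])
  i=6: ✓ (rhs at j=6)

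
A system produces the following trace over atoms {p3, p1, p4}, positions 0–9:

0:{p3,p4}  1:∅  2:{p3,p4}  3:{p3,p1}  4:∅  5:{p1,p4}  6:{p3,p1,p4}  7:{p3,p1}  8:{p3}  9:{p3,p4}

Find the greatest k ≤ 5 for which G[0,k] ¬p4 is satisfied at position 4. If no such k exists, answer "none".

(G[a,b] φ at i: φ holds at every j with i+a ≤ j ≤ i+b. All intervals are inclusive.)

¬p4 must hold from j=4 onward; find where it first fails.
  j=4: holds
  j=5: fails
Holds on [4,4], so largest k = 0.

0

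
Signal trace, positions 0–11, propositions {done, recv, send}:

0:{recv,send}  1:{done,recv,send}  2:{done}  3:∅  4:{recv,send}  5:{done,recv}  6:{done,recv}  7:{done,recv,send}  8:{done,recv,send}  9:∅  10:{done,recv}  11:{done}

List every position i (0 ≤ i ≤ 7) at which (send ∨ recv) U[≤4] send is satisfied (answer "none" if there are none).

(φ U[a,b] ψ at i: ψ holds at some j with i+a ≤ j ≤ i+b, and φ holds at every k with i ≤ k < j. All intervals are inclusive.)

Evaluate at each i in [0,7]:
  i=0: ✓ (rhs at j=0)
  i=1: ✓ (rhs at j=1)
  i=2: ✗ (lhs fails at k=2 before rhs at j=4)
  i=3: ✗ (lhs fails at k=3 before rhs at j=4)
  i=4: ✓ (rhs at j=4)
  i=5: ✓ (rhs at j=7; lhs holds on [5,6])
  i=6: ✓ (rhs at j=7; lhs holds on [6,6])
  i=7: ✓ (rhs at j=7)

0, 1, 4, 5, 6, 7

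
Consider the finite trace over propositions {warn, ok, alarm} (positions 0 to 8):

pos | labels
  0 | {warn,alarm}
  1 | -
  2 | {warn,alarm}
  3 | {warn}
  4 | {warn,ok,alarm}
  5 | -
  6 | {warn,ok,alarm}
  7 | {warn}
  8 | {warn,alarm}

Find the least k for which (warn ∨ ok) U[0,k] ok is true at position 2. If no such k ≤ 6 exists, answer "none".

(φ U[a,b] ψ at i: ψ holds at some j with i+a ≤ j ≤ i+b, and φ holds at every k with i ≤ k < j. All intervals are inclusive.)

Need earliest j ≥ 2 with ok, and (warn ∨ ok) at every k in [2,j-1].
  j=2: rhs fails.
  j=3: rhs fails.
  j=4: rhs holds; lhs holds on [2,3]. k = 2.

2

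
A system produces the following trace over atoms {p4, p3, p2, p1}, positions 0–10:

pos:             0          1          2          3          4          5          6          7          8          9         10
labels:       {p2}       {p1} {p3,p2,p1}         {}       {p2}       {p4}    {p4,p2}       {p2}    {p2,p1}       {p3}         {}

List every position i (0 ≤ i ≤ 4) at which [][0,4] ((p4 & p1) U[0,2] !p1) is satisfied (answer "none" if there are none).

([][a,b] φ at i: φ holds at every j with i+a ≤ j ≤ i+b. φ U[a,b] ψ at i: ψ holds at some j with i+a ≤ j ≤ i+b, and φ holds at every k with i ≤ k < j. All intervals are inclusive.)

Evaluate at each i in [0,4]:
  i=0: ✗ (fails at j=1)
  i=1: ✗ (fails at j=1)
  i=2: ✗ (fails at j=2)
  i=3: ✓ (all of [3,7])
  i=4: ✗ (fails at j=8)

3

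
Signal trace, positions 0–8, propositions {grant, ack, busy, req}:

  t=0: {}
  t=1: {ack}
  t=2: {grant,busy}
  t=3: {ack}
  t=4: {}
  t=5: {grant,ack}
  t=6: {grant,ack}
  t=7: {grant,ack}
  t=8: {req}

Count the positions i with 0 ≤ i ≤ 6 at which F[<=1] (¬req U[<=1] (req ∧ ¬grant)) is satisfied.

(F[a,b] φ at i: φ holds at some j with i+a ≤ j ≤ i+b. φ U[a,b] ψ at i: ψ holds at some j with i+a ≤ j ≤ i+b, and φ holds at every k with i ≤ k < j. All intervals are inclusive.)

1

Evaluate at each i in [0,6]:
  i=0: ✗ (none in [0,1])
  i=1: ✗ (none in [1,2])
  i=2: ✗ (none in [2,3])
  i=3: ✗ (none in [3,4])
  i=4: ✗ (none in [4,5])
  i=5: ✗ (none in [5,6])
  i=6: ✓ (witness j=7)
Positions where it holds: {6} → 1.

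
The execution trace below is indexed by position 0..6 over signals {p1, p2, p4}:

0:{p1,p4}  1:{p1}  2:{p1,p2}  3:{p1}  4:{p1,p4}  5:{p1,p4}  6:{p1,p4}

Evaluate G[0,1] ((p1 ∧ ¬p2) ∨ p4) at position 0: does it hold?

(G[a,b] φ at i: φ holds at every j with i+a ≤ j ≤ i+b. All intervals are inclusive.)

Holds

Check ((p1 ∧ ¬p2) ∨ p4) at every j in [0,1]:
  j=0: true
  j=1: true
All positions satisfy it → formula holds.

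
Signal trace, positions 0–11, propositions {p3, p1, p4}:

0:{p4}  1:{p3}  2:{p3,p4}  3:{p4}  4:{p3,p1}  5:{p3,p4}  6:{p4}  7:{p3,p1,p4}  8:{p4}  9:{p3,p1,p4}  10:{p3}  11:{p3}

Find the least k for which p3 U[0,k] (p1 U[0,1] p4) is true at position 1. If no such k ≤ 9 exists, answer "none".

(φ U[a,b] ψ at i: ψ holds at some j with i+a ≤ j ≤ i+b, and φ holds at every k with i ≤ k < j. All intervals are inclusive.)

1

Need earliest j ≥ 1 with (p1 U[0,1] p4), and p3 at every k in [1,j-1].
  j=1: rhs fails.
  j=2: rhs holds; lhs holds on [1,1]. k = 1.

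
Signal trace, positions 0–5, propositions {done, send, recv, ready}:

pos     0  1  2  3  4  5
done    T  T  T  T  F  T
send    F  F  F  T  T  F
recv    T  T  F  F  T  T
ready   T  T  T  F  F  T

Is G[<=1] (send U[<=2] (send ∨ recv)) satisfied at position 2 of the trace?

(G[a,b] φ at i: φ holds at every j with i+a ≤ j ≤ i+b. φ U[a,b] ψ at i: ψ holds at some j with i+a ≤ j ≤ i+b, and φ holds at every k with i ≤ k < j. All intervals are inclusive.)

Check (send U[<=2] (send ∨ recv)) at every j in [2,3]:
  j=2: fails
  j=3: holds
Fails at j=2 → formula fails.

False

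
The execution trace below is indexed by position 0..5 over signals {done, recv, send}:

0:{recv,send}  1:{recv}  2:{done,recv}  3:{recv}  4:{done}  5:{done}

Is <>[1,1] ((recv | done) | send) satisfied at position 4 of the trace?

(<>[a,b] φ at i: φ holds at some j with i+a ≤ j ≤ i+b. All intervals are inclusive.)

Holds

Check ((recv | done) | send) at each j in [5,5]:
  j=5: true
Found at j=5 → formula holds.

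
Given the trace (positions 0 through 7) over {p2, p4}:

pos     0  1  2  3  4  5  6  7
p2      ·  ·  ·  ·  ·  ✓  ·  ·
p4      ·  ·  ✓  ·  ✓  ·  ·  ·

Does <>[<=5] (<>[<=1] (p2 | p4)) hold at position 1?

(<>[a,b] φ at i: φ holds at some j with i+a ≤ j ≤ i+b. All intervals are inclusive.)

Check <>[<=1] (p2 | p4) at each j in [1,6]:
  j=1: holds (witness at 2)
  j=2: holds (witness at 2)
  j=3: holds (witness at 4)
  j=4: holds (witness at 4)
  j=5: holds (witness at 5)
  j=6: fails (none in [6,7])
Found at j=1 → formula holds.

Yes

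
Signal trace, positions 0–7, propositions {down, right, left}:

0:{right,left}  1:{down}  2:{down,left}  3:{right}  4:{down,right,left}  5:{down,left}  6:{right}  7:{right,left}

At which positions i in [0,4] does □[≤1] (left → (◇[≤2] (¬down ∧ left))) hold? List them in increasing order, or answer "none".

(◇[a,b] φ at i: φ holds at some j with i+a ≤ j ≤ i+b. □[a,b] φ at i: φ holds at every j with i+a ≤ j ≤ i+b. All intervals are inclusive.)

0

Evaluate at each i in [0,4]:
  i=0: ✓ (all of [0,1])
  i=1: ✗ (fails at j=2)
  i=2: ✗ (fails at j=2)
  i=3: ✗ (fails at j=4)
  i=4: ✗ (fails at j=4)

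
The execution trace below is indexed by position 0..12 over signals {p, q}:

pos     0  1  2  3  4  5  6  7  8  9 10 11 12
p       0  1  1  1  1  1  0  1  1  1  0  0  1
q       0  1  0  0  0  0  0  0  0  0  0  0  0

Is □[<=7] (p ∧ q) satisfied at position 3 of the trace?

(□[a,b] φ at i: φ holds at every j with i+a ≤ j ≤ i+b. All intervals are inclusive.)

Check (p ∧ q) at every j in [3,10]:
  j=3: false
  j=4: false
  j=5: false
  j=6: false
  j=7: false
  j=8: false
  j=9: false
  j=10: false
Fails at j=3 → formula fails.

No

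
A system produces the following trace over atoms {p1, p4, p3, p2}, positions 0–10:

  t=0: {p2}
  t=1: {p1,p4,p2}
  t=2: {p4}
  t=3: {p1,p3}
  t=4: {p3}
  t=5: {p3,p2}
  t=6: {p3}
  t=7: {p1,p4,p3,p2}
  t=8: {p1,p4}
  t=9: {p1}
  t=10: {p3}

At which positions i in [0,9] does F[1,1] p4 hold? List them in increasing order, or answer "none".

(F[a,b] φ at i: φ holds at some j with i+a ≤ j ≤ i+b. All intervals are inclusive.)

0, 1, 6, 7

Evaluate at each i in [0,9]:
  i=0: ✓ (witness j=1)
  i=1: ✓ (witness j=2)
  i=2: ✗ (none in [3,3])
  i=3: ✗ (none in [4,4])
  i=4: ✗ (none in [5,5])
  i=5: ✗ (none in [6,6])
  i=6: ✓ (witness j=7)
  i=7: ✓ (witness j=8)
  i=8: ✗ (none in [9,9])
  i=9: ✗ (none in [10,10])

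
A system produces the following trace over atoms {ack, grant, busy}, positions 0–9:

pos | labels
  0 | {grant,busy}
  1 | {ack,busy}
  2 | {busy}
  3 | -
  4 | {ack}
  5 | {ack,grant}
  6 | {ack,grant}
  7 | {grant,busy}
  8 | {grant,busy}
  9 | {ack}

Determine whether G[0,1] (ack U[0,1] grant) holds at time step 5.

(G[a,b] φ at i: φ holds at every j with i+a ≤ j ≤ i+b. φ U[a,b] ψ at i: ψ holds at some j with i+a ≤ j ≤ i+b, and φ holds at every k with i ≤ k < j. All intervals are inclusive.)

Check (ack U[0,1] grant) at every j in [5,6]:
  j=5: holds
  j=6: holds
All positions satisfy it → formula holds.

Holds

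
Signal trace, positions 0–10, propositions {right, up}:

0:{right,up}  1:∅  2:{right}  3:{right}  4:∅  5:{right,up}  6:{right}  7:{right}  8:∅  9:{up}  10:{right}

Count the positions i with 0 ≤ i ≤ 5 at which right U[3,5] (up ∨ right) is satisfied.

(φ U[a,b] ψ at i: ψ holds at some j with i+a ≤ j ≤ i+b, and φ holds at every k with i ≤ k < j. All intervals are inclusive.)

Evaluate at each i in [0,5]:
  i=0: ✗ (lhs fails at k=1 before rhs at j=3)
  i=1: ✗ (lhs fails at k=1 before rhs at j=5)
  i=2: ✗ (lhs fails at k=4 before rhs at j=5)
  i=3: ✗ (lhs fails at k=4 before rhs at j=6)
  i=4: ✗ (lhs fails at k=4 before rhs at j=7)
  i=5: ✗ (lhs fails at k=8 before rhs at j=9)
Positions where it holds: {} → 0.

0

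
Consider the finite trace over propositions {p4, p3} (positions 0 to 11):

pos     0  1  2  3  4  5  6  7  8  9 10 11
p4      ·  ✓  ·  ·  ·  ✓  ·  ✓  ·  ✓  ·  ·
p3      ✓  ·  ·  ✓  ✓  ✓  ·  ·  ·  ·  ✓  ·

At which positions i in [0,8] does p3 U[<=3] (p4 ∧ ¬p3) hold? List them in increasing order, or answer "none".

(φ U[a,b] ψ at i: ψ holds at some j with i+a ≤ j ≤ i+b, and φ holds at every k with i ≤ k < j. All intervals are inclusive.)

Evaluate at each i in [0,8]:
  i=0: ✓ (rhs at j=1; lhs holds on [0,0])
  i=1: ✓ (rhs at j=1)
  i=2: ✗ (no rhs in [2,5])
  i=3: ✗ (no rhs in [3,6])
  i=4: ✗ (lhs fails at k=6 before rhs at j=7)
  i=5: ✗ (lhs fails at k=6 before rhs at j=7)
  i=6: ✗ (lhs fails at k=6 before rhs at j=7)
  i=7: ✓ (rhs at j=7)
  i=8: ✗ (lhs fails at k=8 before rhs at j=9)

0, 1, 7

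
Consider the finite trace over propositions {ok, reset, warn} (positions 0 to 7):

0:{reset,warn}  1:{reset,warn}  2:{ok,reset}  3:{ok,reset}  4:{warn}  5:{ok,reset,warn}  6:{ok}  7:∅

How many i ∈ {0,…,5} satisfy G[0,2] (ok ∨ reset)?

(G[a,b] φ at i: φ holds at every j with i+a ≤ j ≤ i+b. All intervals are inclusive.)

Evaluate at each i in [0,5]:
  i=0: ✓ (all of [0,2])
  i=1: ✓ (all of [1,3])
  i=2: ✗ (fails at j=4)
  i=3: ✗ (fails at j=4)
  i=4: ✗ (fails at j=4)
  i=5: ✗ (fails at j=7)
Positions where it holds: {0, 1} → 2.

2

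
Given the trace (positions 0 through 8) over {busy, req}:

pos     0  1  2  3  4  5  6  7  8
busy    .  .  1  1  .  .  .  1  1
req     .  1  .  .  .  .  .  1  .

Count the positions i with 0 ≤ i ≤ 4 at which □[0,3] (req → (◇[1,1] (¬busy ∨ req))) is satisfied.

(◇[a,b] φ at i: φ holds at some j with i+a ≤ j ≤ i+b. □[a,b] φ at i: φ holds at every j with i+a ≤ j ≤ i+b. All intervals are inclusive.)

2

Evaluate at each i in [0,4]:
  i=0: ✗ (fails at j=1)
  i=1: ✗ (fails at j=1)
  i=2: ✓ (all of [2,5])
  i=3: ✓ (all of [3,6])
  i=4: ✗ (fails at j=7)
Positions where it holds: {2, 3} → 2.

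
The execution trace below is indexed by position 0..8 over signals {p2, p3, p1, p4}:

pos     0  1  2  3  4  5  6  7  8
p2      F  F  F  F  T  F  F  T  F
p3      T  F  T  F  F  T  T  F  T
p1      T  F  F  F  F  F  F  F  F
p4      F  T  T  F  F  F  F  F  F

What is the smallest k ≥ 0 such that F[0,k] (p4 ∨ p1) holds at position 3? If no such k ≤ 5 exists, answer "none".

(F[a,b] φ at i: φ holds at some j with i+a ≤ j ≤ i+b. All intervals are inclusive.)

Scan j = 3,4,… for (p4 ∨ p1):
  j=3: fails
  j=4: fails
  j=5: fails
  j=6: fails
  j=7: fails
  j=8: fails
No j in [3,8] satisfies it → none.

none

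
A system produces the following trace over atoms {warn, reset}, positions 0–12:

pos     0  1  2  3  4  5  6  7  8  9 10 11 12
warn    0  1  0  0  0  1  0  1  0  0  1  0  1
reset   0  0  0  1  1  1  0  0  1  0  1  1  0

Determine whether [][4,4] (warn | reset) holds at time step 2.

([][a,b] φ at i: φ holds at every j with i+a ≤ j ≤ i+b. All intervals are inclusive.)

Check (warn | reset) at every j in [6,6]:
  j=6: false
Fails at j=6 → formula fails.

No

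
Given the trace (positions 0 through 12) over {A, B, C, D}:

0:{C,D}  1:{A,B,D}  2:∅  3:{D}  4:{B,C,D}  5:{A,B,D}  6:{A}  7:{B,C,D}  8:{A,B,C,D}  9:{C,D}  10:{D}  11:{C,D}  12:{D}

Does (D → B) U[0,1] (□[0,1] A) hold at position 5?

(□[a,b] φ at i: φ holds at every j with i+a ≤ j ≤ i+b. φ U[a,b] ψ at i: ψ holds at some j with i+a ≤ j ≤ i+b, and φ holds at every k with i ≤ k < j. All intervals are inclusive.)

Holds

Need some j in [5,6] with □[0,1] A, and (D → B) at every k in [5,j-1].
  j=5: □[0,1] A holds; no prefix to check → satisfied.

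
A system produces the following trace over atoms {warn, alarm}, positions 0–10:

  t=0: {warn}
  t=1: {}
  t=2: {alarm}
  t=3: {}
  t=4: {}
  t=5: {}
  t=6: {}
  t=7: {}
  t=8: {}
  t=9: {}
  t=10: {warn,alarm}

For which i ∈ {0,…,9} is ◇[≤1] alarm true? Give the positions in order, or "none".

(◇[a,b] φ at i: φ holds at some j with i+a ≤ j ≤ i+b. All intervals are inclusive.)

Evaluate at each i in [0,9]:
  i=0: ✗ (none in [0,1])
  i=1: ✓ (witness j=2)
  i=2: ✓ (witness j=2)
  i=3: ✗ (none in [3,4])
  i=4: ✗ (none in [4,5])
  i=5: ✗ (none in [5,6])
  i=6: ✗ (none in [6,7])
  i=7: ✗ (none in [7,8])
  i=8: ✗ (none in [8,9])
  i=9: ✓ (witness j=10)

1, 2, 9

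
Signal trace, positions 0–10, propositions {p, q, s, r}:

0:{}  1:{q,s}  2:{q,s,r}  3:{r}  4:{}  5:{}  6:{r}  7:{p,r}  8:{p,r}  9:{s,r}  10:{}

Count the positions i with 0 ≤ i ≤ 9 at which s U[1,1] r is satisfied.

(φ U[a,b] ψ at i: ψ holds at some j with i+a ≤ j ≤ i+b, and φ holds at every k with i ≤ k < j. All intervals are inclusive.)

Evaluate at each i in [0,9]:
  i=0: ✗ (no rhs in [1,1])
  i=1: ✓ (rhs at j=2; lhs holds on [1,1])
  i=2: ✓ (rhs at j=3; lhs holds on [2,2])
  i=3: ✗ (no rhs in [4,4])
  i=4: ✗ (no rhs in [5,5])
  i=5: ✗ (lhs fails at k=5 before rhs at j=6)
  i=6: ✗ (lhs fails at k=6 before rhs at j=7)
  i=7: ✗ (lhs fails at k=7 before rhs at j=8)
  i=8: ✗ (lhs fails at k=8 before rhs at j=9)
  i=9: ✗ (no rhs in [10,10])
Positions where it holds: {1, 2} → 2.

2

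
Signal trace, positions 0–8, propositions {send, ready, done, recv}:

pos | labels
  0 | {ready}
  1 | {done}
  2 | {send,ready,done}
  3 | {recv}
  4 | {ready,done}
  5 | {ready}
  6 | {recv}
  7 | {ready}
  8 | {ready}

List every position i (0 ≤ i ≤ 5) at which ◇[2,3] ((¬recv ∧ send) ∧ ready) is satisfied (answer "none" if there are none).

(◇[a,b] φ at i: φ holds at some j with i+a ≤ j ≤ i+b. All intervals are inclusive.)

Evaluate at each i in [0,5]:
  i=0: ✓ (witness j=2)
  i=1: ✗ (none in [3,4])
  i=2: ✗ (none in [4,5])
  i=3: ✗ (none in [5,6])
  i=4: ✗ (none in [6,7])
  i=5: ✗ (none in [7,8])

0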